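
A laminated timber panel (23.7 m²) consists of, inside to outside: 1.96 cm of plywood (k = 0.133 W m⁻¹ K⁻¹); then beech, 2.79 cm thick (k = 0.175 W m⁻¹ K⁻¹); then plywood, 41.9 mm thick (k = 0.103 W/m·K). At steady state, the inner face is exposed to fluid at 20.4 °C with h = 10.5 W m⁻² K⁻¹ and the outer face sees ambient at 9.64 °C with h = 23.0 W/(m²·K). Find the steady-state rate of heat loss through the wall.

Q = 299 W

Resistance network (inner→outer):
  R_conv,in = 1/(hA) = 1/(10.5·23.7) = 0.004018 K/W
  R_plywood = L/(kA) = 0.0196/(0.133·23.7) = 0.006218 K/W
  R_beech = L/(kA) = 0.0279/(0.175·23.7) = 0.006727 K/W
  R_plywood = L/(kA) = 0.0419/(0.103·23.7) = 0.01716 K/W
  R_conv,out = 1/(hA) = 1/(23.0·23.7) = 0.001835 K/W
ΣR = 0.004018 + 0.006218 + 0.006727 + 0.01716 + 0.001835 = 0.03596 K/W
Q = ΔT/ΣR = (20.4 °C − 9.64 °C)/0.03596 = 299 W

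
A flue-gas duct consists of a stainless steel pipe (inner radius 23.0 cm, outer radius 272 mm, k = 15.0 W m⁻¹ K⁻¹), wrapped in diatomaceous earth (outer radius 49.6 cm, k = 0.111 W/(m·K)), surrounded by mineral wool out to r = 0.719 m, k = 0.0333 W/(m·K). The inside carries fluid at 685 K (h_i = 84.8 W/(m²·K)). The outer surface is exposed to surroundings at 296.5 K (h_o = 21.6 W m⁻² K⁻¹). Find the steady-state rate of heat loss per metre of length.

Resistance network (inner→outer):
  R'_conv,in = 1/(2πr h) = 1/(2π·0.230·84.8) = 0.008160 m·K/W
  R'_stainless steel = ln(0.272/0.230)/(2πk) = 0.1677/(2π·15.0) = 0.001780 m·K/W
  R'_diatomaceous earth = ln(0.496/0.272)/(2πk) = 0.6008/(2π·0.111) = 0.8614 m·K/W
  R'_mineral wool = ln(0.719/0.496)/(2πk) = 0.3713/(2π·0.0333) = 1.775 m·K/W
  R'_conv,out = 1/(2πr h) = 1/(2π·0.719·21.6) = 0.01025 m·K/W
ΣR = 0.008160 + 0.001780 + 0.8614 + 1.775 + 0.01025 = 2.657 m·K/W
Q' = ΔT/ΣR = (685 K − 296.5 K)/2.657 = 146 W/m

Q' = 146 W/m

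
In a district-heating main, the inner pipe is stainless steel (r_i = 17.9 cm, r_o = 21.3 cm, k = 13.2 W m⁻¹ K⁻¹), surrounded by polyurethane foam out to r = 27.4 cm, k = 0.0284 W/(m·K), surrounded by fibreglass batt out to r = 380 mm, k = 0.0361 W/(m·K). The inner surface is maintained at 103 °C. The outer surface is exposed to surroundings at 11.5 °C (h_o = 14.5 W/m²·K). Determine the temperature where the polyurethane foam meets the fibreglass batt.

Resistance network (inner→outer):
  R'_stainless steel = ln(0.213/0.179)/(2πk) = 0.1739/(2π·13.2) = 0.002097 m·K/W
  R'_polyurethane foam = ln(0.274/0.213)/(2πk) = 0.2518/(2π·0.0284) = 1.411 m·K/W
  R'_fibreglass batt = ln(0.380/0.274)/(2πk) = 0.3270/(2π·0.0361) = 1.442 m·K/W
  R'_conv,out = 1/(2πr h) = 1/(2π·0.380·14.5) = 0.02888 m·K/W
ΣR = 0.002097 + 1.411 + 1.442 + 0.02888 = 2.884 m·K/W
Q' = ΔT/ΣR = (103 °C − 11.5 °C)/2.884 = 31.73 W/m
From the inner boundary to the polyurethane foam/fibreglass batt interface, ΣR_partial = 1.413 m·K/W.
T_interface = T_in − Q'·ΣR_partial = 103 °C − (31.73)(1.413) = 58.2 °C

T = 58.2 °C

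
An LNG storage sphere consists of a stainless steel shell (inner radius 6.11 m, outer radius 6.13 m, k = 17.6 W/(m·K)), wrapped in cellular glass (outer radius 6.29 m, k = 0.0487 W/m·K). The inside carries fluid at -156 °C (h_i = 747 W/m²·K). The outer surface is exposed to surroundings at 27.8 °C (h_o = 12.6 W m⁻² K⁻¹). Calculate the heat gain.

Q = 26.5 kW

Series thermal resistances, inner to outer:
  R_conv,in = 1/(4πr²h) = 1/(4π·6.11²·747) = 2.854×10^-6 K/W
  R_stainless steel = (1/6.11 − 1/6.13)/(4πk) = 5.340×10^-4/(4π·17.6) = 2.414×10^-6 K/W
  R_cellular glass = (1/6.13 − 1/6.29)/(4πk) = 0.004150/(4π·0.0487) = 0.006781 K/W
  R_conv,out = 1/(4πr²h) = 1/(4π·6.29²·12.6) = 1.596×10^-4 K/W
ΣR = 2.854×10^-6 + 2.414×10^-6 + 0.006781 + 1.596×10^-4 = 0.006946 K/W
Q = ΔT/ΣR = (-156 °C − 27.8 °C)/0.006946 = -26500 W
(Negative Q ⇒ heat flows inward; heat gain = 26500 W.)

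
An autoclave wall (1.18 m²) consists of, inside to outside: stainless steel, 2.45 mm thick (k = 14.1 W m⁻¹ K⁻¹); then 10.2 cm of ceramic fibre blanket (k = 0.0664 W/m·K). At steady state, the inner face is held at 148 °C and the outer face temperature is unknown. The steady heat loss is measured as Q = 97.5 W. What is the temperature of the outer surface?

Series resistances:
  R_stainless steel = L/(kA) = 0.00245/(14.1·1.18) = 1.473×10^-4 K/W
  R_ceramic fibre blanket = L/(kA) = 0.102/(0.0664·1.18) = 1.302 K/W
ΣR = 1.302 K/W
ΔT = Q·ΣR = 97.5 × 1.302 = 126.9 K
Heat flows outward, so T_out = T_in − ΔT = 148 − 126.9 = 21.1 °C

T_out = 21.1 °C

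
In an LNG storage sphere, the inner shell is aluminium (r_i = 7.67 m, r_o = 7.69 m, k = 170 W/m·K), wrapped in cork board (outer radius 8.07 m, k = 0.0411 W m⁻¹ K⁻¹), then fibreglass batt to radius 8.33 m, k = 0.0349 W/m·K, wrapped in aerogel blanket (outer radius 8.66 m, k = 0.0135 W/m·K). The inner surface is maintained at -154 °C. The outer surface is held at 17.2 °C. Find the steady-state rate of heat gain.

Q = 3590 W

Treat each layer as a resistance in series:
  R_aluminium = (1/7.67 − 1/7.69)/(4πk) = 3.391×10^-4/(4π·170) = 1.587×10^-7 K/W
  R_cork board = (1/7.69 − 1/8.07)/(4πk) = 0.006123/(4π·0.0411) = 0.01186 K/W
  R_fibreglass batt = (1/8.07 − 1/8.33)/(4πk) = 0.003868/(4π·0.0349) = 0.008819 K/W
  R_aerogel blanket = (1/8.33 − 1/8.66)/(4πk) = 0.004575/(4π·0.0135) = 0.02697 K/W
ΣR = 1.587×10^-7 + 0.01186 + 0.008819 + 0.02697 = 0.04765 K/W
Q = ΔT/ΣR = (-154 °C − 17.2 °C)/0.04765 = -3590 W
(Negative Q ⇒ heat flows inward; heat gain = 3590 W.)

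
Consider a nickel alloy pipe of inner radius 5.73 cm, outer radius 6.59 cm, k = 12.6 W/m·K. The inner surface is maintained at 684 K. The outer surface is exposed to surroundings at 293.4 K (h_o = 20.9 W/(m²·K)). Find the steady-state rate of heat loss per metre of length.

Series thermal resistances, inner to outer:
  R'_nickel alloy = ln(0.0659/0.0573)/(2πk) = 0.1398/(2π·12.6) = 0.001766 m·K/W
  R'_conv,out = 1/(2πr h) = 1/(2π·0.0659·20.9) = 0.1156 m·K/W
ΣR = 0.001766 + 0.1156 = 0.1174 m·K/W
Q' = ΔT/ΣR = (684 K − 293.4 K)/0.1174 = 3330 W/m

Q' = 3330 W/m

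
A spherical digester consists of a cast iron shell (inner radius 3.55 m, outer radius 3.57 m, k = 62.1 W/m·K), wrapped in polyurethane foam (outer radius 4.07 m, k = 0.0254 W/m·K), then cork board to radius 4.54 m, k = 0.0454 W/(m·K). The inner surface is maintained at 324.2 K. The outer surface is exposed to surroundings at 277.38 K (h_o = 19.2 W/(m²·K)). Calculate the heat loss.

Q = 307 W

Series thermal resistances, inner to outer:
  R_cast iron = (1/3.55 − 1/3.57)/(4πk) = 0.001578/(4π·62.1) = 2.022×10^-6 K/W
  R_polyurethane foam = (1/3.57 − 1/4.07)/(4πk) = 0.03441/(4π·0.0254) = 0.1078 K/W
  R_cork board = (1/4.07 − 1/4.54)/(4πk) = 0.02544/(4π·0.0454) = 0.04458 K/W
  R_conv,out = 1/(4πr²h) = 1/(4π·4.54²·19.2) = 2.011×10^-4 K/W
ΣR = 2.022×10^-6 + 0.1078 + 0.04458 + 2.011×10^-4 = 0.1526 K/W
Q = ΔT/ΣR = (324.2 K − 277.38 K)/0.1526 = 307 W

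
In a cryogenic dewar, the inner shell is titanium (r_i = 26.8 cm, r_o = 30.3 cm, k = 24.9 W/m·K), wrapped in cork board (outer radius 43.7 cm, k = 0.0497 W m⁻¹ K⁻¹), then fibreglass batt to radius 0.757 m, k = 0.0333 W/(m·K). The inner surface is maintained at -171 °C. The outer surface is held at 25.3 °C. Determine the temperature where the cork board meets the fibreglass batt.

T = -90.1 °C

Treat each layer as a resistance in series:
  R_titanium = (1/0.268 − 1/0.303)/(4πk) = 0.4310/(4π·24.9) = 0.001377 K/W
  R_cork board = (1/0.303 − 1/0.437)/(4πk) = 1.012/(4π·0.0497) = 1.620 K/W
  R_fibreglass batt = (1/0.437 − 1/0.757)/(4πk) = 0.9673/(4π·0.0333) = 2.312 K/W
ΣR = 0.001377 + 1.620 + 2.312 = 3.933 K/W
Q = ΔT/ΣR = (-171 °C − 25.3 °C)/3.933 = -49.91 W
From the inner boundary to the cork board/fibreglass batt interface, ΣR_partial = 1.621 K/W.
T_interface = T_in − Q·ΣR_partial = -171 °C − (-49.91)(1.621) = -90.1 °C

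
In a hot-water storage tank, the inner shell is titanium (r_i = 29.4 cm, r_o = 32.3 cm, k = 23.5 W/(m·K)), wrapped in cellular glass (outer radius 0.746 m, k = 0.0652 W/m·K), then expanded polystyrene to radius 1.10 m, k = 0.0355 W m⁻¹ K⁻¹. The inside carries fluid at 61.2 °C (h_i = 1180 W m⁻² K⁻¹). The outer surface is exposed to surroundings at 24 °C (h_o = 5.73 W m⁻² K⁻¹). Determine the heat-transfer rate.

Treat each layer as a resistance in series:
  R_conv,in = 1/(4πr²h) = 1/(4π·0.294²·1180) = 7.802×10^-4 K/W
  R_titanium = (1/0.294 − 1/0.323)/(4πk) = 0.3054/(4π·23.5) = 0.001034 K/W
  R_cellular glass = (1/0.323 − 1/0.746)/(4πk) = 1.755/(4π·0.0652) = 2.143 K/W
  R_expanded polystyrene = (1/0.746 − 1/1.10)/(4πk) = 0.4314/(4π·0.0355) = 0.9670 K/W
  R_conv,out = 1/(4πr²h) = 1/(4π·1.10²·5.73) = 0.01148 K/W
ΣR = 7.802×10^-4 + 0.001034 + 2.143 + 0.9670 + 0.01148 = 3.123 K/W
Q = ΔT/ΣR = (61.2 °C − 24 °C)/3.123 = 11.9 W

Q = 11.9 W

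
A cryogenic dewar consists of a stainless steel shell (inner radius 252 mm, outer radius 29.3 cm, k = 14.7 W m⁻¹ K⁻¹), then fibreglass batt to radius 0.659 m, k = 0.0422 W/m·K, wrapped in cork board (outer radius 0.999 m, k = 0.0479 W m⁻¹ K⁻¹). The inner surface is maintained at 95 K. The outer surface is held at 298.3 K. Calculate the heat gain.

Resistance network (inner→outer):
  R_stainless steel = (1/0.252 − 1/0.293)/(4πk) = 0.5553/(4π·14.7) = 0.003006 K/W
  R_fibreglass batt = (1/0.293 − 1/0.659)/(4πk) = 1.896/(4π·0.0422) = 3.574 K/W
  R_cork board = (1/0.659 − 1/0.999)/(4πk) = 0.5164/(4π·0.0479) = 0.8580 K/W
ΣR = 0.003006 + 3.574 + 0.8580 = 4.435 K/W
Q = ΔT/ΣR = (95 K − 298.3 K)/4.435 = -45.8 W
(Negative Q ⇒ heat flows inward; heat gain = 45.8 W.)

Q = 45.8 W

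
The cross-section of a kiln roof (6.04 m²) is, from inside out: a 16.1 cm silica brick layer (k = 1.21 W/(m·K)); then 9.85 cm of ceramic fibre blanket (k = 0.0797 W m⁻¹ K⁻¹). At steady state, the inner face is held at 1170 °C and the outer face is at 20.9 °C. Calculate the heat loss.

Q = 5.07 kW

Resistance network (inner→outer):
  R_silica brick = L/(kA) = 0.161/(1.21·6.04) = 0.02203 K/W
  R_ceramic fibre blanket = L/(kA) = 0.0985/(0.0797·6.04) = 0.2046 K/W
ΣR = 0.02203 + 0.2046 = 0.2266 K/W
Q = ΔT/ΣR = (1170 °C − 20.9 °C)/0.2266 = 5070 W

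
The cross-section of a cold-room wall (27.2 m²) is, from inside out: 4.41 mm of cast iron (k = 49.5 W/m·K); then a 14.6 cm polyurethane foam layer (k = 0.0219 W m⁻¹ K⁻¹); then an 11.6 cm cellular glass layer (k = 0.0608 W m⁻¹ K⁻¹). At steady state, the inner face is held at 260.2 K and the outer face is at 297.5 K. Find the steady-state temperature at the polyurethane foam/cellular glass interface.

Series thermal resistances, inner to outer:
  R_cast iron = L/(kA) = 0.00441/(49.5·27.2) = 3.275×10^-6 K/W
  R_polyurethane foam = L/(kA) = 0.146/(0.0219·27.2) = 0.2451 K/W
  R_cellular glass = L/(kA) = 0.116/(0.0608·27.2) = 0.07014 K/W
ΣR = 3.275×10^-6 + 0.2451 + 0.07014 = 0.3152 K/W
Q = ΔT/ΣR = (260.2 K − 297.5 K)/0.3152 = -118.3 W
From the inner boundary to the polyurethane foam/cellular glass interface, ΣR_partial = 0.2451 K/W.
T_interface = T_in − Q·ΣR_partial = 260.2 K − (-118.3)(0.2451) = 289.2 K

T = 289.2 K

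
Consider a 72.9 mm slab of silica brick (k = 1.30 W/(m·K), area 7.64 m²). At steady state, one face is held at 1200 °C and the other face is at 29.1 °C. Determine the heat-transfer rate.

Q = 160 kW

Q = kA·ΔT/L = 1.30 × 7.64 × |1200 °C − 29.1 °C| / 0.0729 = 1.60×10^5 W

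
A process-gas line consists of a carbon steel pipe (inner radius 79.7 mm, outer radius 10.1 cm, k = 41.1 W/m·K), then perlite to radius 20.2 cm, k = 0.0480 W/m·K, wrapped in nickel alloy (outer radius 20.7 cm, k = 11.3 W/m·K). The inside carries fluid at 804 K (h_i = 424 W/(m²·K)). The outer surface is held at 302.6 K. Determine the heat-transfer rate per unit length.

Q' = 218 W/m

Series thermal resistances, inner to outer:
  R'_conv,in = 1/(2πr h) = 1/(2π·0.0797·424) = 0.004710 m·K/W
  R'_carbon steel = ln(0.101/0.0797)/(2πk) = 0.2369/(2π·41.1) = 9.172×10^-4 m·K/W
  R'_perlite = ln(0.202/0.101)/(2πk) = 0.6931/(2π·0.0480) = 2.298 m·K/W
  R'_nickel alloy = ln(0.207/0.202)/(2πk) = 0.02445/(2π·11.3) = 3.444×10^-4 m·K/W
ΣR = 0.004710 + 9.172×10^-4 + 2.298 + 3.444×10^-4 = 2.304 m·K/W
Q' = ΔT/ΣR = (804 K − 302.6 K)/2.304 = 218 W/m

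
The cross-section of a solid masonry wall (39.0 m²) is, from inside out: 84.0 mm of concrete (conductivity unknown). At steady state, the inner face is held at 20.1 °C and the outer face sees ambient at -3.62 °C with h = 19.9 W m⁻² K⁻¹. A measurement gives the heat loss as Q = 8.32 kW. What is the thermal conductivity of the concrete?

ΣR = ΔT/Q = |20.1 − -3.62|/8320 = 0.002851 K/W
Known resistances:
  R_conv,out = 1/(hA) = 1/(19.9·39.0) = 0.001288 K/W
R_concrete = ΣR − ΣR_known = 0.002851 − 0.001288 = 0.001563 K/W
L/(kA) = 0.001563 ⇒ k = 0.0840/(0.001563·39.0) = 1.38 W/m·K

k = 1.38 W/m·K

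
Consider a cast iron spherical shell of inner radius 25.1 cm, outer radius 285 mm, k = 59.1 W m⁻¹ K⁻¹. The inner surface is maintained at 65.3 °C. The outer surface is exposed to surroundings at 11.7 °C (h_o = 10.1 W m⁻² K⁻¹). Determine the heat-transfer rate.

Resistance network (inner→outer):
  R_cast iron = (1/0.251 − 1/0.285)/(4πk) = 0.4753/(4π·59.1) = 6.400×10^-4 K/W
  R_conv,out = 1/(4πr²h) = 1/(4π·0.285²·10.1) = 0.09700 K/W
ΣR = 6.400×10^-4 + 0.09700 = 0.09764 K/W
Q = ΔT/ΣR = (65.3 °C − 11.7 °C)/0.09764 = 549 W

Q = 549 W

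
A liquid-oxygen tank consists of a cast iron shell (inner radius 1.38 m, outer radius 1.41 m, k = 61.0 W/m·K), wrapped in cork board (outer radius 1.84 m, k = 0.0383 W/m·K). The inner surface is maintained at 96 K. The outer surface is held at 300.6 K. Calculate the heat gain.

Treat each layer as a resistance in series:
  R_cast iron = (1/1.38 − 1/1.41)/(4πk) = 0.01542/(4π·61.0) = 2.011×10^-5 K/W
  R_cork board = (1/1.41 − 1/1.84)/(4πk) = 0.1657/(4π·0.0383) = 0.3444 K/W
ΣR = 2.011×10^-5 + 0.3444 = 0.3444 K/W
Q = ΔT/ΣR = (96 K − 300.6 K)/0.3444 = -594 W
(Negative Q ⇒ heat flows inward; heat gain = 594 W.)

Q = 594 W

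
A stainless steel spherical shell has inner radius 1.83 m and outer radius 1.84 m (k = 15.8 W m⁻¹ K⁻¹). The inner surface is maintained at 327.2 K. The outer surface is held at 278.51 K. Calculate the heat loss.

Q = 4πk·ΔT/(1/r₁ − 1/r₂) = 4π × 15.8 × 48.69 / (1/1.83 − 1/1.84) = 3.26×10^6 W

Q = 3260 kW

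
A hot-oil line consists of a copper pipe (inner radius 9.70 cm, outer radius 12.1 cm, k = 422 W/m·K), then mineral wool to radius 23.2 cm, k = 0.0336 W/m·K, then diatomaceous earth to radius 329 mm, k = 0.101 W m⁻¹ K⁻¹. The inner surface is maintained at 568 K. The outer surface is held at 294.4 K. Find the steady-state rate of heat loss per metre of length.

Q' = 75.3 W/m

Treat each layer as a resistance in series:
  R'_copper = ln(0.121/0.0970)/(2πk) = 0.2211/(2π·422) = 8.338×10^-5 m·K/W
  R'_mineral wool = ln(0.232/0.121)/(2πk) = 0.6509/(2π·0.0336) = 3.083 m·K/W
  R'_diatomaceous earth = ln(0.329/0.232)/(2πk) = 0.3493/(2π·0.101) = 0.5505 m·K/W
ΣR = 8.338×10^-5 + 3.083 + 0.5505 = 3.634 m·K/W
Q' = ΔT/ΣR = (568 K − 294.4 K)/3.634 = 75.3 W/m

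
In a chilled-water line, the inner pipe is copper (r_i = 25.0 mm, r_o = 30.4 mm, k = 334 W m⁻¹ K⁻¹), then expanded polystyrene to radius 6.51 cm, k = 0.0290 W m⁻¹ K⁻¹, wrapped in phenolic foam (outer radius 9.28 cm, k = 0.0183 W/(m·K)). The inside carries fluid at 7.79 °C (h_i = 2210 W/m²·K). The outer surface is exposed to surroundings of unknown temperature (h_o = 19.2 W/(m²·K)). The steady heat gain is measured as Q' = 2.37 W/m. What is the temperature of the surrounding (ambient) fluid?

T_out = 25.2 °C

Sum the resistances:
  R'_conv,in = 1/(2πr h) = 1/(2π·0.0250·2210) = 0.002881 m·K/W
  R'_copper = ln(0.0304/0.0250)/(2πk) = 0.1956/(2π·334) = 9.319×10^-5 m·K/W
  R'_expanded polystyrene = ln(0.0651/0.0304)/(2πk) = 0.7615/(2π·0.0290) = 4.179 m·K/W
  R'_phenolic foam = ln(0.0928/0.0651)/(2πk) = 0.3545/(2π·0.0183) = 3.083 m·K/W
  R'_conv,out = 1/(2πr h) = 1/(2π·0.0928·19.2) = 0.08932 m·K/W
ΣR = 7.355 m·K/W
ΔT = Q'·ΣR = 2.37 × 7.355 = 17.43 K
Heat flows inward, so T_out = T_in + ΔT = 7.79 + 17.43 = 25.2 °C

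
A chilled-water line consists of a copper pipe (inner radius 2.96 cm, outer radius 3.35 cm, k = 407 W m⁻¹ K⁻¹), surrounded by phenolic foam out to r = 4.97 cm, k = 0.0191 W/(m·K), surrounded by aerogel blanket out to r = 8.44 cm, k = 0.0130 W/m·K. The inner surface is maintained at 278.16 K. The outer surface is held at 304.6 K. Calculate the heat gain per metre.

Q' = 2.71 W/m

Series thermal resistances, inner to outer:
  R'_copper = ln(0.0335/0.0296)/(2πk) = 0.1238/(2π·407) = 4.840×10^-5 m·K/W
  R'_phenolic foam = ln(0.0497/0.0335)/(2πk) = 0.3945/(2π·0.0191) = 3.287 m·K/W
  R'_aerogel blanket = ln(0.0844/0.0497)/(2πk) = 0.5296/(2π·0.0130) = 6.483 m·K/W
ΣR = 4.840×10^-5 + 3.287 + 6.483 = 9.770 m·K/W
Q' = ΔT/ΣR = (278.16 K − 304.6 K)/9.770 = -2.71 W/m
(Negative Q' ⇒ heat flows inward; heat gain = 2.71 W/m.)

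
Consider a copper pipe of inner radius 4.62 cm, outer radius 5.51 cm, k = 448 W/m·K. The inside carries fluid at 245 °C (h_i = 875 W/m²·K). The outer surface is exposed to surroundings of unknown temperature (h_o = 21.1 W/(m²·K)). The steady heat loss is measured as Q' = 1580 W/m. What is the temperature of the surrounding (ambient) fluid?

T_out = 22.4 °C

Series resistances:
  R'_conv,in = 1/(2πr h) = 1/(2π·0.0462·875) = 0.003937 m·K/W
  R'_copper = ln(0.0551/0.0462)/(2πk) = 0.1762/(2π·448) = 6.259×10^-5 m·K/W
  R'_conv,out = 1/(2πr h) = 1/(2π·0.0551·21.1) = 0.1369 m·K/W
ΣR = 0.1409 m·K/W
ΔT = Q'·ΣR = 1580 × 0.1409 = 222.6 K
Heat flows outward, so T_out = T_in − ΔT = 245 − 222.6 = 22.4 °C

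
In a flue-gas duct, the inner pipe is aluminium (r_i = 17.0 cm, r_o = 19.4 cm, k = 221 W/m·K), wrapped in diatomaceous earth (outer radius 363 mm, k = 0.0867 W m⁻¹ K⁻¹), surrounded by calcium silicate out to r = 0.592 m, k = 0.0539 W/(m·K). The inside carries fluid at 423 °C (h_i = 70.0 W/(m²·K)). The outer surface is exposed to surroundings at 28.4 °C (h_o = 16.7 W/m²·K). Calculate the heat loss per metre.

Q' = 150 W/m

Resistance network (inner→outer):
  R'_conv,in = 1/(2πr h) = 1/(2π·0.170·70.0) = 0.01337 m·K/W
  R'_aluminium = ln(0.194/0.170)/(2πk) = 0.1321/(2π·221) = 9.510×10^-5 m·K/W
  R'_diatomaceous earth = ln(0.363/0.194)/(2πk) = 0.6265/(2π·0.0867) = 1.150 m·K/W
  R'_calcium silicate = ln(0.592/0.363)/(2πk) = 0.4891/(2π·0.0539) = 1.444 m·K/W
  R'_conv,out = 1/(2πr h) = 1/(2π·0.592·16.7) = 0.01610 m·K/W
ΣR = 0.01337 + 9.510×10^-5 + 1.150 + 1.444 + 0.01610 = 2.624 m·K/W
Q' = ΔT/ΣR = (423 °C − 28.4 °C)/2.624 = 150 W/m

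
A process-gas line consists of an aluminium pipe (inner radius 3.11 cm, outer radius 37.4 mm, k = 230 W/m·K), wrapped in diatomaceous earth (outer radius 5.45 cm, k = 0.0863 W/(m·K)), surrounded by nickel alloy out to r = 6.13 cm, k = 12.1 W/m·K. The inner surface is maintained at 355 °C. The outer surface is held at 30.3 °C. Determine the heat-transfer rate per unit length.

Q' = 466 W/m

Treat each layer as a resistance in series:
  R'_aluminium = ln(0.0374/0.0311)/(2πk) = 0.1845/(2π·230) = 1.276×10^-4 m·K/W
  R'_diatomaceous earth = ln(0.0545/0.0374)/(2πk) = 0.3765/(2π·0.0863) = 0.6944 m·K/W
  R'_nickel alloy = ln(0.0613/0.0545)/(2πk) = 0.1176/(2π·12.1) = 0.001547 m·K/W
ΣR = 1.276×10^-4 + 0.6944 + 0.001547 = 0.6961 m·K/W
Q' = ΔT/ΣR = (355 °C − 30.3 °C)/0.6961 = 466 W/m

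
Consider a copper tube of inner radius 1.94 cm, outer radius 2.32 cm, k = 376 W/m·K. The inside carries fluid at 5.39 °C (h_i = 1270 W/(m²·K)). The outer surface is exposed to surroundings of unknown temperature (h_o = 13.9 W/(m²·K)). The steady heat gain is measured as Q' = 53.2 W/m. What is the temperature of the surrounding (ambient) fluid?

Sum the resistances:
  R'_conv,in = 1/(2πr h) = 1/(2π·0.0194·1270) = 0.006460 m·K/W
  R'_copper = ln(0.0232/0.0194)/(2πk) = 0.1789/(2π·376) = 7.572×10^-5 m·K/W
  R'_conv,out = 1/(2πr h) = 1/(2π·0.0232·13.9) = 0.4935 m·K/W
ΣR = 0.5001 m·K/W
ΔT = Q'·ΣR = 53.2 × 0.5001 = 26.61 K
Heat flows inward, so T_out = T_in + ΔT = 5.39 + 26.61 = 32.0 °C

T_out = 32.0 °C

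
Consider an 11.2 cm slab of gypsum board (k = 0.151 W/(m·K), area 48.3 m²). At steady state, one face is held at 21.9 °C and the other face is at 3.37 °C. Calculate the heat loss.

Q = kA·ΔT/L = 0.151 × 48.3 × |21.9 °C − 3.37 °C| / 0.112 = 1210 W

Q = 1210 W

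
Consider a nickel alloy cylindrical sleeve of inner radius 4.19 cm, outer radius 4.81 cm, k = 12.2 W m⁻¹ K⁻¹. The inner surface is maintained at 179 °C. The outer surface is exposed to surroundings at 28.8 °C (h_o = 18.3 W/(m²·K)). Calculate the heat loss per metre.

Series thermal resistances, inner to outer:
  R'_nickel alloy = ln(0.0481/0.0419)/(2πk) = 0.1380/(2π·12.2) = 0.001800 m·K/W
  R'_conv,out = 1/(2πr h) = 1/(2π·0.0481·18.3) = 0.1808 m·K/W
ΣR = 0.001800 + 0.1808 = 0.1826 m·K/W
Q' = ΔT/ΣR = (179 °C − 28.8 °C)/0.1826 = 823 W/m

Q' = 823 W/m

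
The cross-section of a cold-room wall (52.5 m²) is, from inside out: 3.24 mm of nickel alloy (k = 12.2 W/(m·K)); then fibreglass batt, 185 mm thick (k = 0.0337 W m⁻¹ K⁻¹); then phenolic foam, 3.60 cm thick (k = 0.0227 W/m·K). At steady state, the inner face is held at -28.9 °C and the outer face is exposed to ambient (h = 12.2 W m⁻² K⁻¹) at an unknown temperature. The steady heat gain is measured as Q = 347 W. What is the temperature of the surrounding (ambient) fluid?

T_out = 18.4 °C

Sum the resistances:
  R_nickel alloy = L/(kA) = 0.00324/(12.2·52.5) = 5.059×10^-6 K/W
  R_fibreglass batt = L/(kA) = 0.185/(0.0337·52.5) = 0.1046 K/W
  R_phenolic foam = L/(kA) = 0.0360/(0.0227·52.5) = 0.03021 K/W
  R_conv,out = 1/(hA) = 1/(12.2·52.5) = 0.001561 K/W
ΣR = 0.1363 K/W
ΔT = Q·ΣR = 347 × 0.1363 = 47.30 K
Heat flows inward, so T_out = T_in + ΔT = -28.9 + 47.30 = 18.4 °C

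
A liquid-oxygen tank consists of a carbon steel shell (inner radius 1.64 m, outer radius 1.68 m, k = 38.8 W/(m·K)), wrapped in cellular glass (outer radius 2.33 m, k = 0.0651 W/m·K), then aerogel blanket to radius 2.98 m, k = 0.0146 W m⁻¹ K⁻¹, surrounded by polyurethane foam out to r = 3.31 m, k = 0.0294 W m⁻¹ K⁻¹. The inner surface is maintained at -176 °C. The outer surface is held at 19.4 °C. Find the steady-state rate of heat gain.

Series thermal resistances, inner to outer:
  R_carbon steel = (1/1.64 − 1/1.68)/(4πk) = 0.01452/(4π·38.8) = 2.978×10^-5 K/W
  R_cellular glass = (1/1.68 − 1/2.33)/(4πk) = 0.1661/(4π·0.0651) = 0.2030 K/W
  R_aerogel blanket = (1/2.33 − 1/2.98)/(4πk) = 0.09361/(4π·0.0146) = 0.5102 K/W
  R_polyurethane foam = (1/2.98 − 1/3.31)/(4πk) = 0.03346/(4π·0.0294) = 0.09056 K/W
ΣR = 2.978×10^-5 + 0.2030 + 0.5102 + 0.09056 = 0.8038 K/W
Q = ΔT/ΣR = (-176 °C − 19.4 °C)/0.8038 = -243 W
(Negative Q ⇒ heat flows inward; heat gain = 243 W.)

Q = 243 W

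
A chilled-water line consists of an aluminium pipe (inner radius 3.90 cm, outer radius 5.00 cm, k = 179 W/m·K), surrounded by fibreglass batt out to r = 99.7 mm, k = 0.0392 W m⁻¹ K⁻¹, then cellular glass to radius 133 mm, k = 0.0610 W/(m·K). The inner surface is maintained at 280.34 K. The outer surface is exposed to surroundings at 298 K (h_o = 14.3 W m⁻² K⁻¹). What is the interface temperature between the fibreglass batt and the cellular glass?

T = 293.9 K

Series thermal resistances, inner to outer:
  R'_aluminium = ln(0.0500/0.0390)/(2πk) = 0.2485/(2π·179) = 2.209×10^-4 m·K/W
  R'_fibreglass batt = ln(0.0997/0.0500)/(2πk) = 0.6901/(2π·0.0392) = 2.802 m·K/W
  R'_cellular glass = ln(0.133/0.0997)/(2πk) = 0.2882/(2π·0.0610) = 0.7519 m·K/W
  R'_conv,out = 1/(2πr h) = 1/(2π·0.133·14.3) = 0.08368 m·K/W
ΣR = 2.209×10^-4 + 2.802 + 0.7519 + 0.08368 = 3.638 m·K/W
Q' = ΔT/ΣR = (280.34 K − 298 K)/3.638 = -4.854 W/m
From the inner boundary to the fibreglass batt/cellular glass interface, ΣR_partial = 2.802 m·K/W.
T_interface = T_in − Q'·ΣR_partial = 280.34 K − (-4.854)(2.802) = 293.9 K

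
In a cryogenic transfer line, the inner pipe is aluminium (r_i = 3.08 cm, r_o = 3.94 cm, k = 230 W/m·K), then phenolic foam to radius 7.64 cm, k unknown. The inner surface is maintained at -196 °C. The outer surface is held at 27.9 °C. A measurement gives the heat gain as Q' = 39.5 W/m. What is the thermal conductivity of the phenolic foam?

ΣR = ΔT/Q' = |-196 − 27.9|/39.5 = 5.668 m·K/W
Known resistances:
  R'_aluminium = ln(0.0394/0.0308)/(2πk) = 0.2463/(2π·230) = 1.704×10^-4 m·K/W
R_phenolic foam = ΣR − ΣR_known = 5.668 − 1.704×10^-4 = 5.668 m·K/W
ln(r₂/r₁)/(2πk) = 5.668 ⇒ k = 0.6622/(2π·5.668) = 0.0186 W/m·K

k = 0.0186 W/m·K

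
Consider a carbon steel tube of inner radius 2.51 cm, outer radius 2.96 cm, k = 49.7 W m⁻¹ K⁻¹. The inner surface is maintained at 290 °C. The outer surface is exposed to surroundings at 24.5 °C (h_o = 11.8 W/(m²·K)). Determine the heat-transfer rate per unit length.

Q' = 582 W/m

Resistance network (inner→outer):
  R'_carbon steel = ln(0.0296/0.0251)/(2πk) = 0.1649/(2π·49.7) = 5.281×10^-4 m·K/W
  R'_conv,out = 1/(2πr h) = 1/(2π·0.0296·11.8) = 0.4557 m·K/W
ΣR = 5.281×10^-4 + 0.4557 = 0.4562 m·K/W
Q' = ΔT/ΣR = (290 °C − 24.5 °C)/0.4562 = 582 W/m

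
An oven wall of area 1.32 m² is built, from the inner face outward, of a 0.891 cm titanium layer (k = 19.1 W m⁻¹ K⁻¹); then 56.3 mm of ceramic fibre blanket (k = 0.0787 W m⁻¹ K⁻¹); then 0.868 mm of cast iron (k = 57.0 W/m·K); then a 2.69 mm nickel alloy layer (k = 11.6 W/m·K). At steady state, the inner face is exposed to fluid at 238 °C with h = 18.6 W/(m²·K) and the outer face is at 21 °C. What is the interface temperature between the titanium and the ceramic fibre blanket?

Treat each layer as a resistance in series:
  R_conv,in = 1/(hA) = 1/(18.6·1.32) = 0.04073 K/W
  R_titanium = L/(kA) = 0.00891/(19.1·1.32) = 3.534×10^-4 K/W
  R_ceramic fibre blanket = L/(kA) = 0.0563/(0.0787·1.32) = 0.5420 K/W
  R_cast iron = L/(kA) = 8.68×10^-4/(57.0·1.32) = 1.154×10^-5 K/W
  R_nickel alloy = L/(kA) = 0.00269/(11.6·1.32) = 1.757×10^-4 K/W
ΣR = 0.04073 + 3.534×10^-4 + 0.5420 + 1.154×10^-5 + 1.757×10^-4 = 0.5833 K/W
Q = ΔT/ΣR = (238 °C − 21 °C)/0.5833 = 372.0 W
From the inner boundary to the titanium/ceramic fibre blanket interface, ΣR_partial = 0.04108 K/W.
T_interface = T_in − Q·ΣR_partial = 238 °C − (372.0)(0.04108) = 223 °C

T = 223 °C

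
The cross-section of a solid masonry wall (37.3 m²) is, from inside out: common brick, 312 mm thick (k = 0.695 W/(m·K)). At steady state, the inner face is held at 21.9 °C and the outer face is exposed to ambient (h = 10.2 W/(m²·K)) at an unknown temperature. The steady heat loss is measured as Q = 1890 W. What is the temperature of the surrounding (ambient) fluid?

Sum the resistances:
  R_common brick = L/(kA) = 0.312/(0.695·37.3) = 0.01204 K/W
  R_conv,out = 1/(hA) = 1/(10.2·37.3) = 0.002628 K/W
ΣR = 0.01466 K/W
ΔT = Q·ΣR = 1890 × 0.01466 = 27.71 K
Heat flows outward, so T_out = T_in − ΔT = 21.9 − 27.71 = -5.81 °C

T_out = -5.81 °C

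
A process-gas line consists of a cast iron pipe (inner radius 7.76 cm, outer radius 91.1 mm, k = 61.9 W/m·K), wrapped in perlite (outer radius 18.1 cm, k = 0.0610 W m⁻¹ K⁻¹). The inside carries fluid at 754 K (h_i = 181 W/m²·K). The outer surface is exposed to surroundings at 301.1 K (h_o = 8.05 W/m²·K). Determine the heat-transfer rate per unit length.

Q' = 237 W/m

Treat each layer as a resistance in series:
  R'_conv,in = 1/(2πr h) = 1/(2π·0.0776·181) = 0.01133 m·K/W
  R'_cast iron = ln(0.0911/0.0776)/(2πk) = 0.1604/(2π·61.9) = 4.124×10^-4 m·K/W
  R'_perlite = ln(0.181/0.0911)/(2πk) = 0.6865/(2π·0.0610) = 1.791 m·K/W
  R'_conv,out = 1/(2πr h) = 1/(2π·0.181·8.05) = 0.1092 m·K/W
ΣR = 0.01133 + 4.124×10^-4 + 1.791 + 0.1092 = 1.912 m·K/W
Q' = ΔT/ΣR = (754 K − 301.1 K)/1.912 = 237 W/m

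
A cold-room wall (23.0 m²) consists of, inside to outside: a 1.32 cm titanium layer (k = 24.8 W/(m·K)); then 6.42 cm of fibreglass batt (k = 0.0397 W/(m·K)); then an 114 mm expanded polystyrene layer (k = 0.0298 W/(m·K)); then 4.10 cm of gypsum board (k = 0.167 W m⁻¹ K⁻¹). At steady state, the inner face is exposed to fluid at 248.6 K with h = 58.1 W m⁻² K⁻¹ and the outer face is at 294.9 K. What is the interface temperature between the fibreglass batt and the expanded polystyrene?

Treat each layer as a resistance in series:
  R_conv,in = 1/(hA) = 1/(58.1·23.0) = 7.483×10^-4 K/W
  R_titanium = L/(kA) = 0.0132/(24.8·23.0) = 2.314×10^-5 K/W
  R_fibreglass batt = L/(kA) = 0.0642/(0.0397·23.0) = 0.07031 K/W
  R_expanded polystyrene = L/(kA) = 0.114/(0.0298·23.0) = 0.1663 K/W
  R_gypsum board = L/(kA) = 0.0410/(0.167·23.0) = 0.01067 K/W
ΣR = 7.483×10^-4 + 2.314×10^-5 + 0.07031 + 0.1663 + 0.01067 = 0.2481 K/W
Q = ΔT/ΣR = (248.6 K − 294.9 K)/0.2481 = -186.6 W
From the inner boundary to the fibreglass batt/expanded polystyrene interface, ΣR_partial = 0.07108 K/W.
T_interface = T_in − Q·ΣR_partial = 248.6 K − (-186.6)(0.07108) = 261.9 K

T = 261.9 K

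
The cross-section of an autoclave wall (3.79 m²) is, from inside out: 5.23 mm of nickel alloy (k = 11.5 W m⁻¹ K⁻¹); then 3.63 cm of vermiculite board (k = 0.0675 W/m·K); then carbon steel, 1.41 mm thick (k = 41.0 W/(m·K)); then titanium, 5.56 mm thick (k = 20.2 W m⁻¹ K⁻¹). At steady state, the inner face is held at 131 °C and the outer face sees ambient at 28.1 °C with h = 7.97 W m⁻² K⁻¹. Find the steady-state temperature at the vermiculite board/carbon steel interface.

T = 47.6 °C

Treat each layer as a resistance in series:
  R_nickel alloy = L/(kA) = 0.00523/(11.5·3.79) = 1.200×10^-4 K/W
  R_vermiculite board = L/(kA) = 0.0363/(0.0675·3.79) = 0.1419 K/W
  R_carbon steel = L/(kA) = 0.00141/(41.0·3.79) = 9.074×10^-6 K/W
  R_titanium = L/(kA) = 0.00556/(20.2·3.79) = 7.262×10^-5 K/W
  R_conv,out = 1/(hA) = 1/(7.97·3.79) = 0.03311 K/W
ΣR = 1.200×10^-4 + 0.1419 + 9.074×10^-6 + 7.262×10^-5 + 0.03311 = 0.1752 K/W
Q = ΔT/ΣR = (131 °C − 28.1 °C)/0.1752 = 587.3 W
From the inner boundary to the vermiculite board/carbon steel interface, ΣR_partial = 0.1420 K/W.
T_interface = T_in − Q·ΣR_partial = 131 °C − (587.3)(0.1420) = 47.6 °C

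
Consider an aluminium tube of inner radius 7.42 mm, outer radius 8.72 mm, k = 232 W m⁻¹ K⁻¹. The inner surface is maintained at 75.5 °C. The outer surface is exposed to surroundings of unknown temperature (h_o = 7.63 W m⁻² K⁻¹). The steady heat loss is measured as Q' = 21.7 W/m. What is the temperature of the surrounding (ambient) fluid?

T_out = 23.6 °C

Sum the resistances:
  R'_aluminium = ln(0.00872/0.00742)/(2πk) = 0.1614/(2π·232) = 1.108×10^-4 m·K/W
  R'_conv,out = 1/(2πr h) = 1/(2π·0.00872·7.63) = 2.392 m·K/W
ΣR = 2.392 m·K/W
ΔT = Q'·ΣR = 21.7 × 2.392 = 51.91 K
Heat flows outward, so T_out = T_in − ΔT = 75.5 − 51.91 = 23.6 °C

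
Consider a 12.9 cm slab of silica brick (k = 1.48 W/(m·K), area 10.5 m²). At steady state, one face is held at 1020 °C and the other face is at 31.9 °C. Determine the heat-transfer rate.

Q = 119 kW

Q = kA·ΔT/L = 1.48 × 10.5 × |1020 °C − 31.9 °C| / 0.129 = 1.19×10^5 W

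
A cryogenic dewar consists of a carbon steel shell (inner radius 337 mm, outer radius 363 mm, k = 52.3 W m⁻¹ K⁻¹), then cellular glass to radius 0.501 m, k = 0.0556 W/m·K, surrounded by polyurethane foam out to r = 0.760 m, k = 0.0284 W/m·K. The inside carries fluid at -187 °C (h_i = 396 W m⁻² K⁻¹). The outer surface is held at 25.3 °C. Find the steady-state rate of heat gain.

Q = 70.9 W

Resistance network (inner→outer):
  R_conv,in = 1/(4πr²h) = 1/(4π·0.337²·396) = 0.001769 K/W
  R_carbon steel = (1/0.337 − 1/0.363)/(4πk) = 0.2125/(4π·52.3) = 3.234×10^-4 K/W
  R_cellular glass = (1/0.363 − 1/0.501)/(4πk) = 0.7588/(4π·0.0556) = 1.086 K/W
  R_polyurethane foam = (1/0.501 − 1/0.760)/(4πk) = 0.6802/(4π·0.0284) = 1.906 K/W
ΣR = 0.001769 + 3.234×10^-4 + 1.086 + 1.906 = 2.994 K/W
Q = ΔT/ΣR = (-187 °C − 25.3 °C)/2.994 = -70.9 W
(Negative Q ⇒ heat flows inward; heat gain = 70.9 W.)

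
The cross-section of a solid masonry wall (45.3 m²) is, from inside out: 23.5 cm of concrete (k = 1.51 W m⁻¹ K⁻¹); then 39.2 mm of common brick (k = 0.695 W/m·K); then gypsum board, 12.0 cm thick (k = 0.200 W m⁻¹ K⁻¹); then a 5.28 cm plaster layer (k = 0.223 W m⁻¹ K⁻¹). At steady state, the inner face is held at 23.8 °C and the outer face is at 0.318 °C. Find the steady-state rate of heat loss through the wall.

Q = 1010 W

Resistance network (inner→outer):
  R_concrete = L/(kA) = 0.235/(1.51·45.3) = 0.003436 K/W
  R_common brick = L/(kA) = 0.0392/(0.695·45.3) = 0.001245 K/W
  R_gypsum board = L/(kA) = 0.120/(0.200·45.3) = 0.01325 K/W
  R_plaster = L/(kA) = 0.0528/(0.223·45.3) = 0.005227 K/W
ΣR = 0.003436 + 0.001245 + 0.01325 + 0.005227 = 0.02316 K/W
Q = ΔT/ΣR = (23.8 °C − 0.318 °C)/0.02316 = 1010 W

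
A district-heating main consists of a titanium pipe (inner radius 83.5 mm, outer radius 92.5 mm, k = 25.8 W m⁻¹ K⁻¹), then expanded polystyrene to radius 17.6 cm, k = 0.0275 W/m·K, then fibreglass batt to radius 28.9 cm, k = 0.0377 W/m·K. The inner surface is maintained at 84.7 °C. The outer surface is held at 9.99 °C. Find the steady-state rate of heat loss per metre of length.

Q' = 12.8 W/m

Series thermal resistances, inner to outer:
  R'_titanium = ln(0.0925/0.0835)/(2πk) = 0.1024/(2π·25.8) = 6.315×10^-4 m·K/W
  R'_expanded polystyrene = ln(0.176/0.0925)/(2πk) = 0.6433/(2π·0.0275) = 3.723 m·K/W
  R'_fibreglass batt = ln(0.289/0.176)/(2πk) = 0.4959/(2π·0.0377) = 2.094 m·K/W
ΣR = 6.315×10^-4 + 3.723 + 2.094 = 5.818 m·K/W
Q' = ΔT/ΣR = (84.7 °C − 9.99 °C)/5.818 = 12.8 W/m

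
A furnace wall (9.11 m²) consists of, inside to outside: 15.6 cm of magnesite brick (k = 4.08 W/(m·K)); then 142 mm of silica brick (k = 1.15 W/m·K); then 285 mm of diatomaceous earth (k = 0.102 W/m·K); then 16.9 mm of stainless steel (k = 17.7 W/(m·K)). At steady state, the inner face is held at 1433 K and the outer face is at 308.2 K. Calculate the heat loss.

Resistance network (inner→outer):
  R_magnesite brick = L/(kA) = 0.156/(4.08·9.11) = 0.004197 K/W
  R_silica brick = L/(kA) = 0.142/(1.15·9.11) = 0.01355 K/W
  R_diatomaceous earth = L/(kA) = 0.285/(0.102·9.11) = 0.3067 K/W
  R_stainless steel = L/(kA) = 0.0169/(17.7·9.11) = 1.048×10^-4 K/W
ΣR = 0.004197 + 0.01355 + 0.3067 + 1.048×10^-4 = 0.3246 K/W
Q = ΔT/ΣR = (1433 K − 308.2 K)/0.3246 = 3470 W

Q = 3.47 kW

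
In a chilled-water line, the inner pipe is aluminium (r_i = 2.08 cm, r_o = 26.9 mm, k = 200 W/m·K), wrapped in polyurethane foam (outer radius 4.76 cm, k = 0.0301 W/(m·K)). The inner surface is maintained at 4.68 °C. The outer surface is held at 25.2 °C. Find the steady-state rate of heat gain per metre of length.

Series thermal resistances, inner to outer:
  R'_aluminium = ln(0.0269/0.0208)/(2πk) = 0.2572/(2π·200) = 2.047×10^-4 m·K/W
  R'_polyurethane foam = ln(0.0476/0.0269)/(2πk) = 0.5707/(2π·0.0301) = 3.018 m·K/W
ΣR = 2.047×10^-4 + 3.018 = 3.018 m·K/W
Q' = ΔT/ΣR = (4.68 °C − 25.2 °C)/3.018 = -6.80 W/m
(Negative Q' ⇒ heat flows inward; heat gain = 6.80 W/m.)

Q' = 6.80 W/m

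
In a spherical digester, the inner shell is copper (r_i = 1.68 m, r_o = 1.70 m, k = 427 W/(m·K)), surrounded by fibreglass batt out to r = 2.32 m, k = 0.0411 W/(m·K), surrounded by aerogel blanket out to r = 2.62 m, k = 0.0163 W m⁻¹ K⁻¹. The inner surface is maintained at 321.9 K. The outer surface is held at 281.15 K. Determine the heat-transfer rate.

Q = 74.7 W

Resistance network (inner→outer):
  R_copper = (1/1.68 − 1/1.70)/(4πk) = 0.007003/(4π·427) = 1.305×10^-6 K/W
  R_fibreglass batt = (1/1.70 − 1/2.32)/(4πk) = 0.1572/(4π·0.0411) = 0.3044 K/W
  R_aerogel blanket = (1/2.32 − 1/2.62)/(4πk) = 0.04936/(4π·0.0163) = 0.2410 K/W
ΣR = 1.305×10^-6 + 0.3044 + 0.2410 = 0.5454 K/W
Q = ΔT/ΣR = (321.9 K − 281.15 K)/0.5454 = 74.7 W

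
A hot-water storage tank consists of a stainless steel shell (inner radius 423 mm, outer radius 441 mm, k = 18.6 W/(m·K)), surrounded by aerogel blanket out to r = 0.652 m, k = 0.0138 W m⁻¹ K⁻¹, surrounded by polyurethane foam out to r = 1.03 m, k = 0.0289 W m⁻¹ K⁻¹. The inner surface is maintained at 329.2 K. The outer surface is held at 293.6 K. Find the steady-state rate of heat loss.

Q = 6.16 W

Resistance network (inner→outer):
  R_stainless steel = (1/0.423 − 1/0.441)/(4πk) = 0.09649/(4π·18.6) = 4.128×10^-4 K/W
  R_aerogel blanket = (1/0.441 − 1/0.652)/(4πk) = 0.7338/(4π·0.0138) = 4.232 K/W
  R_polyurethane foam = (1/0.652 − 1/1.03)/(4πk) = 0.5629/(4π·0.0289) = 1.550 K/W
ΣR = 4.128×10^-4 + 4.232 + 1.550 = 5.782 K/W
Q = ΔT/ΣR = (329.2 K − 293.6 K)/5.782 = 6.16 W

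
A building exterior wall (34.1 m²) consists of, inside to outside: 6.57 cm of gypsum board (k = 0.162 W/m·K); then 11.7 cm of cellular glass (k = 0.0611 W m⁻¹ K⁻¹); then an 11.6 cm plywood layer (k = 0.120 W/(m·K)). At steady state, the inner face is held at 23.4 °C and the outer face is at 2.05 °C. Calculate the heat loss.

Series thermal resistances, inner to outer:
  R_gypsum board = L/(kA) = 0.0657/(0.162·34.1) = 0.01189 K/W
  R_cellular glass = L/(kA) = 0.117/(0.0611·34.1) = 0.05616 K/W
  R_plywood = L/(kA) = 0.116/(0.120·34.1) = 0.02835 K/W
ΣR = 0.01189 + 0.05616 + 0.02835 = 0.09640 K/W
Q = ΔT/ΣR = (23.4 °C − 2.05 °C)/0.09640 = 221 W

Q = 221 W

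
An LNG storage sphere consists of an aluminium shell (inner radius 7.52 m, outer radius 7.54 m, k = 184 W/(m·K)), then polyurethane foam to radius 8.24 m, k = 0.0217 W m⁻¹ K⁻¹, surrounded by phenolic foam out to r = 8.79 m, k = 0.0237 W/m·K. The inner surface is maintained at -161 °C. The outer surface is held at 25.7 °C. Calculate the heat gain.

Series thermal resistances, inner to outer:
  R_aluminium = (1/7.52 − 1/7.54)/(4πk) = 3.527×10^-4/(4π·184) = 1.526×10^-7 K/W
  R_polyurethane foam = (1/7.54 − 1/8.24)/(4πk) = 0.01127/(4π·0.0217) = 0.04132 K/W
  R_phenolic foam = (1/8.24 − 1/8.79)/(4πk) = 0.007594/(4π·0.0237) = 0.02550 K/W
ΣR = 1.526×10^-7 + 0.04132 + 0.02550 = 0.06682 K/W
Q = ΔT/ΣR = (-161 °C − 25.7 °C)/0.06682 = -2790 W
(Negative Q ⇒ heat flows inward; heat gain = 2790 W.)

Q = 2790 W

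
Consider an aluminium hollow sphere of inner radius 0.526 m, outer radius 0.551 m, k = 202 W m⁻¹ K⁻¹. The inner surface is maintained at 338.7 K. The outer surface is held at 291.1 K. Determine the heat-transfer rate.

Q = 1.40×10^6 W

Q = 4πk·ΔT/(1/r₁ − 1/r₂) = 4π × 202 × 47.6 / (1/0.526 − 1/0.551) = 1.40×10^6 W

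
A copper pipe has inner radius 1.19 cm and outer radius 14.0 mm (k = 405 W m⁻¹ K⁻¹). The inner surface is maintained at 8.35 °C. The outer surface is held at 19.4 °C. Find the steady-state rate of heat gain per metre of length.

Q' = 1.73×10^5 W/m

Q' = 2πk·ΔT/ln(r₂/r₁) = 2π × 405 × 11.05 / ln(0.0140/0.0119) = 1.73×10^5 W/m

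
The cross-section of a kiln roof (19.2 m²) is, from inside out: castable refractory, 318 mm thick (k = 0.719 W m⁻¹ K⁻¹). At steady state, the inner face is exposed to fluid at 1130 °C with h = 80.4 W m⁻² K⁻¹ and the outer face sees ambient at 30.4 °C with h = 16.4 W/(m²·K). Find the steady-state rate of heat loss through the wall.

Q = 40.9 kW

Series thermal resistances, inner to outer:
  R_conv,in = 1/(hA) = 1/(80.4·19.2) = 6.478×10^-4 K/W
  R_castable refractory = L/(kA) = 0.318/(0.719·19.2) = 0.02304 K/W
  R_conv,out = 1/(hA) = 1/(16.4·19.2) = 0.003176 K/W
ΣR = 6.478×10^-4 + 0.02304 + 0.003176 = 0.02686 K/W
Q = ΔT/ΣR = (1130 °C − 30.4 °C)/0.02686 = 40900 W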